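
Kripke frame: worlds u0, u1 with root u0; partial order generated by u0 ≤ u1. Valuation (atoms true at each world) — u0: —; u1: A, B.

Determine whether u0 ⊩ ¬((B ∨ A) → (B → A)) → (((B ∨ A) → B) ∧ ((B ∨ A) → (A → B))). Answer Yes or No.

Yes

u0 ⊩ ¬((B ∨ A) → (B → A)) → (((B ∨ A) → B) ∧ ((B ∨ A) → (A → B))) vacuously: no world accessible from u0 forces the antecedent ¬((B ∨ A) → (B → A)).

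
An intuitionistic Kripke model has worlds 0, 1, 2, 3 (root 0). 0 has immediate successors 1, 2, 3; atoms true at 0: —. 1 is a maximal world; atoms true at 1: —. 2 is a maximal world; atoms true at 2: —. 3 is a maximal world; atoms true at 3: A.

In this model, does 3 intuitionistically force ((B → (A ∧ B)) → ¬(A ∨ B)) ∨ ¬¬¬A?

3 ⊮ ((B → (A ∧ B)) → ¬(A ∨ B)) ∨ ¬¬¬A: neither disjunct is forced at 3.
3 ⊮ (B → (A ∧ B)) → ¬(A ∨ B): already at 3 itself, 3 ⊩ B → (A ∧ B) but 3 ⊮ ¬(A ∨ B).
3 ⊮ ¬(A ∨ B) since 3 is accessible from 3 and 3 ⊩ A ∨ B.
3 ⊩ A ∨ B via the disjunct A.

No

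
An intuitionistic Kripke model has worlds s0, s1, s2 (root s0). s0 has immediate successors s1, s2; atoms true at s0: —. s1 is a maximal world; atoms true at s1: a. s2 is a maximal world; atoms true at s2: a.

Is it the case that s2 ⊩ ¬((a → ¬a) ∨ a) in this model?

s2 ⊮ ¬((a → ¬a) ∨ a) since s2 is accessible from s2 and s2 ⊩ (a → ¬a) ∨ a.
s2 ⊩ (a → ¬a) ∨ a via the disjunct a.

No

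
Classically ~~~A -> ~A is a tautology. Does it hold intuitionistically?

This is triple-negation reduction, which is intuitionistically derivable.
Assume ~~~A and suppose A. Then ~~A (double-negation introduction), contradicting ~~~A. So ~A.

Yes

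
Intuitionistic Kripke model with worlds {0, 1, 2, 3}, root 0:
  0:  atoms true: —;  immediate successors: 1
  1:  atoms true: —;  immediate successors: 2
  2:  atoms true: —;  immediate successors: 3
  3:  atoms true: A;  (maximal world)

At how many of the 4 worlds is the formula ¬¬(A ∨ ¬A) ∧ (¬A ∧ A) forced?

0

0: does not force it — 0 ⊮ ¬¬(A ∨ ¬A) ∧ (¬A ∧ A) since 0 fails ¬A ∧ A.
1: does not force it.
2: does not force it.
3: does not force it.
Worlds forcing the formula: { }.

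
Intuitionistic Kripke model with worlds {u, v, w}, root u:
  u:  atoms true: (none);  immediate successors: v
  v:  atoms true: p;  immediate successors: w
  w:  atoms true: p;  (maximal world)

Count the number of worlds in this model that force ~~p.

u: forces it.
v: forces it.
w: forces it.
Worlds forcing the formula: {u, v, w}.

3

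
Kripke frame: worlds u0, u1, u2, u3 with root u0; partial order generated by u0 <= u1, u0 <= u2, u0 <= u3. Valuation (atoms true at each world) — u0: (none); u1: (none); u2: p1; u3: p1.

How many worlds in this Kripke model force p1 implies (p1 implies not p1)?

u0: does not force it — u0 does not force p1 implies (p1 implies not p1): at the accessible world u2, u2 forces p1 but u2 does not force p1 implies not p1.
u1: forces it.
u2: does not force it.
u3: does not force it.
Worlds forcing the formula: {u1}.

1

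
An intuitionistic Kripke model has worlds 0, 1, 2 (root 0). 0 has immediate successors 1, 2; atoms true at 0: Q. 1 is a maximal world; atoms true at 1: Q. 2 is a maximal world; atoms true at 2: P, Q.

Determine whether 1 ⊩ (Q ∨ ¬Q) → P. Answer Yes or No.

No

1 ⊮ (Q ∨ ¬Q) → P: already at 1 itself, 1 ⊩ Q ∨ ¬Q but 1 ⊮ P.
1 lacks atom P, so 1 ⊮ P.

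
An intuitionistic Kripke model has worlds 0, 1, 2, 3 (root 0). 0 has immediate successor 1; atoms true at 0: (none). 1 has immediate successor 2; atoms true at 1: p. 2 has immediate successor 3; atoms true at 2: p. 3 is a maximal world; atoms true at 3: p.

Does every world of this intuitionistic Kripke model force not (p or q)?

No

Not every world: 0 does not force not (p or q).
0 does not force not (p or q) since 1 is accessible from 0 and 1 forces p or q.
1 forces p or q via the disjunct p.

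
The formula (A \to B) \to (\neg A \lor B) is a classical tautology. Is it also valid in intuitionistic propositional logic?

No

This is the material-implication-as-disjunction principle, which is not intuitionistically valid.
A Kripke countermodel: worlds w0, w1; order generated by w0 \le w1; atoms true at each world — w0:{}; w1:{A,B}.
w0 \nVdash (A \to B) \to (\neg A \lor B): already at w0 itself, w0 \Vdash A \to B but w0 \nVdash \neg A \lor B.
w0 \nVdash \neg A \lor B: neither disjunct is forced at w0.
w0 \nVdash \neg A since w1 is accessible from w0 and w1 \Vdash A.
So the root w0 does not force the formula.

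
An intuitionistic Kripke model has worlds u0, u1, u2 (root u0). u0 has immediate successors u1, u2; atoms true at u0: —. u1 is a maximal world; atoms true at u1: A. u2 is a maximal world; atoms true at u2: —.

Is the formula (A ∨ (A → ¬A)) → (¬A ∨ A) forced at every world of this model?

Yes

u0 ⊩ (A ∨ (A → ¬A)) → (¬A ∨ A): every world accessible from u0 that forces A ∨ (A → ¬A) (namely u1, u2) also forces ¬A ∨ A.
Since the root u0 forces (A ∨ (A → ¬A)) → (¬A ∨ A) and forcing is persistent (monotone upward), every world forces it.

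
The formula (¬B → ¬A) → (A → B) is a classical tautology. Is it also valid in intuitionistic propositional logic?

This is the converse of contraposition, which is not intuitionistically valid.
A Kripke countermodel: worlds w0, w1; order generated by w0 ≤ w1; atoms true at each world — w0:{A}; w1:{A,B}.
w0 ⊮ (¬B → ¬A) → (A → B): already at w0 itself, w0 ⊩ ¬B → ¬A but w0 ⊮ A → B.
w0 ⊮ A → B: already at w0 itself, w0 ⊩ A but w0 ⊮ B.
w0 lacks atom B, so w0 ⊮ B.
So the root w0 does not force the formula.

No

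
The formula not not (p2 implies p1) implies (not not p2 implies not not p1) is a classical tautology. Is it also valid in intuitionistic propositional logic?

Yes

This is the distribution of double negation over implication, which is intuitionistically derivable.
Assume not not (p2 implies p1) and not not p2; suppose not p1. Then p2 implies p1 would give not p2 (by contraposition), contradicting not not p2; so not (p2 implies p1), contradicting not not (p2 implies p1). Hence not not p1.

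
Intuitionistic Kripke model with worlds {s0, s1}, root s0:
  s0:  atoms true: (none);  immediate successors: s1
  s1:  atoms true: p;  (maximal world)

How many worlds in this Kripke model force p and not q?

1

s0: does not force it — s0 does not force p and not q since s0 fails p.
s1: forces it.
Worlds forcing the formula: {s1}.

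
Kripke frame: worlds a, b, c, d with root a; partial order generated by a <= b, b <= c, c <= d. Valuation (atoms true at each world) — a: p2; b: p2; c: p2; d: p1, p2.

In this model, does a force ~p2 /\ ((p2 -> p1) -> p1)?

No

a ||-/- ~p2 /\ ((p2 -> p1) -> p1) since a fails ~p2.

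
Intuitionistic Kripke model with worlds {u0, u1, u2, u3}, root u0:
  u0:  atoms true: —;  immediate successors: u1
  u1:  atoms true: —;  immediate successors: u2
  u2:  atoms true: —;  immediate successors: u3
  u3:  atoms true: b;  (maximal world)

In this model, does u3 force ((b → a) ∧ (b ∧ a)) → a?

Yes

u3 ⊩ ((b → a) ∧ (b ∧ a)) → a vacuously: no world accessible from u3 forces the antecedent (b → a) ∧ (b ∧ a).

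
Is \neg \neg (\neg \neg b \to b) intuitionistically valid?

Yes

This is the double negation of double-negation elimination, which is intuitionistically derivable.
By Glivenko's theorem the double negation of any classical propositional tautology is intuitionistically provable; \neg \neg b \to b is classically a tautology.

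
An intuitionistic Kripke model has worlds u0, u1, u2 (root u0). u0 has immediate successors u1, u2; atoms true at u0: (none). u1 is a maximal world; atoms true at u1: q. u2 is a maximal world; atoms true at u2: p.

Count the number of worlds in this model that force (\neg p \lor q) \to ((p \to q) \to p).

u0: does not force it — u0 \nVdash (\neg p \lor q) \to ((p \to q) \to p): at the accessible world u1, u1 \Vdash \neg p \lor q but u1 \nVdash (p \to q) \to p.
u1: does not force it.
u2: forces it.
Worlds forcing the formula: {u2}.

1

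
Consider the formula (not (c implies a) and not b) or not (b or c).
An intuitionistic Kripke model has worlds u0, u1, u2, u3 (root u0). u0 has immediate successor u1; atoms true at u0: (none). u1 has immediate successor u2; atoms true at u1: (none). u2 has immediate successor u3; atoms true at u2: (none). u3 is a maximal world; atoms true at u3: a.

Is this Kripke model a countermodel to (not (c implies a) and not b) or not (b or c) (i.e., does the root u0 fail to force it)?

No

u0 forces (not (c implies a) and not b) or not (b or c) via the disjunct not (b or c).
So the root u0 forces (not (c implies a) and not b) or not (b or c); the model is not a countermodel.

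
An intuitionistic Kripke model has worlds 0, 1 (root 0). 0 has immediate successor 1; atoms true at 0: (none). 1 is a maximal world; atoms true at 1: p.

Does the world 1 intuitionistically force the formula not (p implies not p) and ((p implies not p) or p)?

1 forces not (p implies not p) and ((p implies not p) or p) since 1 forces both conjuncts.

Yes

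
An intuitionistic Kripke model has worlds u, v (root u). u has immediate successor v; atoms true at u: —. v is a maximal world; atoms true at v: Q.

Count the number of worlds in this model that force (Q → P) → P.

2

u: forces it.
v: forces it.
Worlds forcing the formula: {u, v}.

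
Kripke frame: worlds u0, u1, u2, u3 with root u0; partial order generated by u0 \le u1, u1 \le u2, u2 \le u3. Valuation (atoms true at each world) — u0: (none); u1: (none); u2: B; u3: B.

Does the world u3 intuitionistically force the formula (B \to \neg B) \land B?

No

u3 \nVdash (B \to \neg B) \land B since u3 fails B \to \neg B.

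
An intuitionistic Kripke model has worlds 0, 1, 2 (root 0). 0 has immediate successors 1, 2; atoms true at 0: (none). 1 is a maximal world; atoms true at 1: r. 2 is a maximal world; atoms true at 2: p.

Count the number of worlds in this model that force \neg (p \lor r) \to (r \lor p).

0: forces it.
1: forces it.
2: forces it.
Worlds forcing the formula: {0, 1, 2}.

3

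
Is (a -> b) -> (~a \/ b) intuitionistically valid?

No

This is the material-implication-as-disjunction principle, which is not intuitionistically valid.
A Kripke countermodel: worlds s0, s1; order generated by s0 <= s1; atoms true at each world — s0:{}; s1:{a,b}.
s0 ||-/- (a -> b) -> (~a \/ b): already at s0 itself, s0 ||- a -> b but s0 ||-/- ~a \/ b.
s0 ||-/- ~a \/ b: neither disjunct is forced at s0.
s0 ||-/- ~a since s1 is accessible from s0 and s1 ||- a.
So the root s0 does not force the formula.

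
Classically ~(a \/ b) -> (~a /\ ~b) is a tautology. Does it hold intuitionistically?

This is a constructively valid De Morgan direction (negated disjunction to conjunction of negations), which is intuitionistically derivable.
From ~(a \/ b): if a held then a \/ b would, contradiction — so ~a; similarly ~b.

Yes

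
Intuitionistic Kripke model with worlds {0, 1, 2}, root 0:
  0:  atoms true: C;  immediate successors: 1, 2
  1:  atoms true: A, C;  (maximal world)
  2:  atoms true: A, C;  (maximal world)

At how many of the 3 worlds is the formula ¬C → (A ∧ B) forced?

0: forces it.
1: forces it.
2: forces it.
Worlds forcing the formula: {0, 1, 2}.

3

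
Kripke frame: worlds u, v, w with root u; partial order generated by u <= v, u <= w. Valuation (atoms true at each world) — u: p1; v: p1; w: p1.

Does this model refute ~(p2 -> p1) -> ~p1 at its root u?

No

u ||- ~(p2 -> p1) -> ~p1 vacuously: no world accessible from u forces the antecedent ~(p2 -> p1).
So the root u forces ~(p2 -> p1) -> ~p1; the model is not a countermodel.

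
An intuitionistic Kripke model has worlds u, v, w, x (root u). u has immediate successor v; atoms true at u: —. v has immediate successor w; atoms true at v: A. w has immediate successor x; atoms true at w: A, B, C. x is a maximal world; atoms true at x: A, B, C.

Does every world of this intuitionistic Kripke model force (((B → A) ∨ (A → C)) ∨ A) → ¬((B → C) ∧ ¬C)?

Yes

u ⊩ (((B → A) ∨ (A → C)) ∨ A) → ¬((B → C) ∧ ¬C): every world accessible from u that forces ((B → A) ∨ (A → C)) ∨ A (namely u, v, w, x) also forces ¬((B → C) ∧ ¬C).
Since the root u forces (((B → A) ∨ (A → C)) ∨ A) → ¬((B → C) ∧ ¬C) and forcing is persistent (monotone upward), every world forces it.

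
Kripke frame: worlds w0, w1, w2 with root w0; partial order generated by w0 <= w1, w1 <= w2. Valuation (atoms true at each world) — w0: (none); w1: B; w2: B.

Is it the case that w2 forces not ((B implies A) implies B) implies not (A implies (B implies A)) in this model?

w2 forces not ((B implies A) implies B) implies not (A implies (B implies A)) vacuously: no world accessible from w2 forces the antecedent not ((B implies A) implies B).

Yes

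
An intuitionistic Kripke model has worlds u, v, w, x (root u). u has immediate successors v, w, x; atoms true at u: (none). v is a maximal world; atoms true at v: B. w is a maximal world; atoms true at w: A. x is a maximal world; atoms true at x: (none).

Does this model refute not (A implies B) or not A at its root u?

Yes

u does not force not (A implies B) or not A: neither disjunct is forced at u.
u does not force not (A implies B) since v is accessible from u and v forces A implies B.
v forces A implies B vacuously: no world accessible from v forces the antecedent A.
So the root u does not force not (A implies B) or not A; the model is a countermodel.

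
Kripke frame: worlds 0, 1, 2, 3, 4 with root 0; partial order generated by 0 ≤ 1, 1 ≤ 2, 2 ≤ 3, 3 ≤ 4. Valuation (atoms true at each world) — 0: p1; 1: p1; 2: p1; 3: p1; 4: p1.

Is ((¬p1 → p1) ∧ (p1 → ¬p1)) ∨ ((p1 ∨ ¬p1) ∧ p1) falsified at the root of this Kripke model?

0 ⊩ ((¬p1 → p1) ∧ (p1 → ¬p1)) ∨ ((p1 ∨ ¬p1) ∧ p1) via the disjunct (p1 ∨ ¬p1) ∧ p1.
So the root 0 forces ((¬p1 → p1) ∧ (p1 → ¬p1)) ∨ ((p1 ∨ ¬p1) ∧ p1); the model is not a countermodel.

No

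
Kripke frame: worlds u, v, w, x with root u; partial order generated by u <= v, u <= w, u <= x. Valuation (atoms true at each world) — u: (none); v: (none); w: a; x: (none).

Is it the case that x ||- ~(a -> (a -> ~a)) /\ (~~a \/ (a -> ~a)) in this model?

x ||-/- ~(a -> (a -> ~a)) /\ (~~a \/ (a -> ~a)) since x fails ~(a -> (a -> ~a)).

No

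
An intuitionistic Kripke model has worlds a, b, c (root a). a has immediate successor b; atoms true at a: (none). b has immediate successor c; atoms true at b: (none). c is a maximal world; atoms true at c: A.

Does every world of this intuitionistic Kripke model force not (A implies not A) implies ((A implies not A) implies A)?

a forces not (A implies not A) implies ((A implies not A) implies A): every world accessible from a that forces not (A implies not A) (namely a, b, c) also forces (A implies not A) implies A.
Since the root a forces not (A implies not A) implies ((A implies not A) implies A) and forcing is persistent (monotone upward), every world forces it.

Yes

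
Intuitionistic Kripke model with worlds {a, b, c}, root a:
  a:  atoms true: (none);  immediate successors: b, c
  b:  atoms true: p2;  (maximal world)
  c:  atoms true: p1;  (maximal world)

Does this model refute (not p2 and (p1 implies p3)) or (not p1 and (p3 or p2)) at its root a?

Yes

a does not force (not p2 and (p1 implies p3)) or (not p1 and (p3 or p2)): neither disjunct is forced at a.
a does not force not p2 and (p1 implies p3) since a fails not p2.
So the root a does not force (not p2 and (p1 implies p3)) or (not p1 and (p3 or p2)); the model is a countermodel.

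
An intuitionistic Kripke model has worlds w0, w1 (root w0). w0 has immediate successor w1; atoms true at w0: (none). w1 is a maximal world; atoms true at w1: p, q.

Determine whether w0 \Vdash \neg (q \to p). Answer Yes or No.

w0 \nVdash \neg (q \to p) since w0 is accessible from w0 and w0 \Vdash q \to p.
w0 \Vdash q \to p: every world accessible from w0 that forces q (namely w1) also forces p.

No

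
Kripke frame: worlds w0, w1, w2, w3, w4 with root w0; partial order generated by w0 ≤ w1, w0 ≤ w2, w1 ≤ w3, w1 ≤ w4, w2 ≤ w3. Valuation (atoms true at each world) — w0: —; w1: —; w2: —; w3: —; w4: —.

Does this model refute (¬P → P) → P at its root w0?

w0 ⊩ (¬P → P) → P vacuously: no world accessible from w0 forces the antecedent ¬P → P.
So the root w0 forces (¬P → P) → P; the model is not a countermodel.

No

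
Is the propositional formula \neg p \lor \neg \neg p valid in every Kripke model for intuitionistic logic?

This is the weak law of excluded middle, which is not intuitionistically valid.
A Kripke countermodel: worlds u, v, w; order generated by u \le v, u \le w; atoms true at each world — u:{}; v:{p}; w:{}.
u \nVdash \neg p \lor \neg \neg p: neither disjunct is forced at u.
u \nVdash \neg p since v is accessible from u and v \Vdash p.
So the root u does not force the formula.

No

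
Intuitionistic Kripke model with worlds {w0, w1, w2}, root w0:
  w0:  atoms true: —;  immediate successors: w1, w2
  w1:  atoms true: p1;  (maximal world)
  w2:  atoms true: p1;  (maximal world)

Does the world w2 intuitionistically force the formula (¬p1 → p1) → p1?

Yes

w2 ⊩ (¬p1 → p1) → p1: every world accessible from w2 that forces ¬p1 → p1 (namely w2) also forces p1.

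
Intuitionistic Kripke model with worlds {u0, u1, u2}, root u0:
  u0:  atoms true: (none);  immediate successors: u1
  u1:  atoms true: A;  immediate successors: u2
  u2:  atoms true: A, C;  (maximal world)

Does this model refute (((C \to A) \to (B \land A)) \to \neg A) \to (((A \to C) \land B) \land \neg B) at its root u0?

Yes

u0 \nVdash (((C \to A) \to (B \land A)) \to \neg A) \to (((A \to C) \land B) \land \neg B): already at u0 itself, u0 \Vdash ((C \to A) \to (B \land A)) \to \neg A but u0 \nVdash ((A \to C) \land B) \land \neg B.
u0 \nVdash ((A \to C) \land B) \land \neg B since u0 fails (A \to C) \land B.
So the root u0 does not force (((C \to A) \to (B \land A)) \to \neg A) \to (((A \to C) \land B) \land \neg B); the model is a countermodel.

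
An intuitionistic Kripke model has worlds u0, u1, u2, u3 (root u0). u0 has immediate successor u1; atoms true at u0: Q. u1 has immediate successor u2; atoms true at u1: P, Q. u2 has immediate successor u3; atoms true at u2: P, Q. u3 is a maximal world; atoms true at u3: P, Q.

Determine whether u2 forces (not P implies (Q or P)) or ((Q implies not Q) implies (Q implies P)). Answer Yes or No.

u2 forces (not P implies (Q or P)) or ((Q implies not Q) implies (Q implies P)) via the disjunct not P implies (Q or P).

Yes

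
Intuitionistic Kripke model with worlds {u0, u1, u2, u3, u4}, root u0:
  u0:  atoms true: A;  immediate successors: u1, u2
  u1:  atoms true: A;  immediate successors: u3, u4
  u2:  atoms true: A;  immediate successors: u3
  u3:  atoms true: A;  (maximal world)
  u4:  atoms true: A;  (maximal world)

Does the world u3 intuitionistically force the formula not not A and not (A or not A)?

u3 does not force not not A and not (A or not A) since u3 fails not (A or not A).

No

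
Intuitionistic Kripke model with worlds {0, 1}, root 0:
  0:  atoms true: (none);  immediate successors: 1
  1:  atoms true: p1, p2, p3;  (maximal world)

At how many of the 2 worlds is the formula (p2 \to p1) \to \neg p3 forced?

0: does not force it — 0 \nVdash (p2 \to p1) \to \neg p3: already at 0 itself, 0 \Vdash p2 \to p1 but 0 \nVdash \neg p3.
1: does not force it.
Worlds forcing the formula: { }.

0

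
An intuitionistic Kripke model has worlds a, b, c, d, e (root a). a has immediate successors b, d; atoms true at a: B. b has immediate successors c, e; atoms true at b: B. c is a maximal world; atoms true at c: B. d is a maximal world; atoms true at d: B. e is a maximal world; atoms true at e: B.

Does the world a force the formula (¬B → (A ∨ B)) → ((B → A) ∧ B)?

No

a ⊮ (¬B → (A ∨ B)) → ((B → A) ∧ B): already at a itself, a ⊩ ¬B → (A ∨ B) but a ⊮ (B → A) ∧ B.
a ⊮ (B → A) ∧ B since a fails B → A.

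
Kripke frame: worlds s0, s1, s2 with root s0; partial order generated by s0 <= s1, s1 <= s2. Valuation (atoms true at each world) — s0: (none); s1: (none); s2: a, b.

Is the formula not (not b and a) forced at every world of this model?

s0 forces not (not b and a): no world accessible from s0 forces not b and a.
Since the root s0 forces not (not b and a) and forcing is persistent (monotone upward), every world forces it.

Yes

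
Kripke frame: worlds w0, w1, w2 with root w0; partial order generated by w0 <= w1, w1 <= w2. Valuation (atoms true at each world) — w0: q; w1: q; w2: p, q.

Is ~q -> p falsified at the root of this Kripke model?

w0 ||- ~q -> p vacuously: no world accessible from w0 forces the antecedent ~q.
So the root w0 forces ~q -> p; the model is not a countermodel.

No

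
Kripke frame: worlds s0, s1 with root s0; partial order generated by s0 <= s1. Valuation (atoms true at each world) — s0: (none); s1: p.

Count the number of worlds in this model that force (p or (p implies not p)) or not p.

s0: does not force it — s0 does not force (p or (p implies not p)) or not p: neither disjunct is forced at s0.
s1: forces it.
Worlds forcing the formula: {s1}.

1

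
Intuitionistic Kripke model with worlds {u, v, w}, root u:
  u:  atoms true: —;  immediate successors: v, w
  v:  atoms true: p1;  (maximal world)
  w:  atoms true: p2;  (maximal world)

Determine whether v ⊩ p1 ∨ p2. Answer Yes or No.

v ⊩ p1 ∨ p2 via the disjunct p1.

Yes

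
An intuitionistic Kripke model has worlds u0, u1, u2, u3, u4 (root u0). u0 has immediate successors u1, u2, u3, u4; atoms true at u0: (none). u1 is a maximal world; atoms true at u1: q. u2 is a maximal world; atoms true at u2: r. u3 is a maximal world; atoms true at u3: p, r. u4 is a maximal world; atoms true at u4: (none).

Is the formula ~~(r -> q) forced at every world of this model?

Not every world: u0 ||-/- ~~(r -> q).
u0 ||-/- ~~(r -> q) since u2 is accessible from u0 and u2 ||- ~(r -> q).
u2 ||- ~(r -> q): no world accessible from u2 forces r -> q.

No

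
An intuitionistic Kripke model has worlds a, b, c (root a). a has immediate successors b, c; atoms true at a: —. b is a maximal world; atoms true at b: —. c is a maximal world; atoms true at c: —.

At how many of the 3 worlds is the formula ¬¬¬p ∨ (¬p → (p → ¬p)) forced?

a: forces it.
b: forces it.
c: forces it.
Worlds forcing the formula: {a, b, c}.

3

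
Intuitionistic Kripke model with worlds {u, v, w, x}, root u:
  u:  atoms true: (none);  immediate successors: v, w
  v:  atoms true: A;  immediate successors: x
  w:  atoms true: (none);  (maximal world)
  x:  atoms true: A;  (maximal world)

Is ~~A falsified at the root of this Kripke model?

Yes

u ||-/- ~~A since w is accessible from u and w ||- ~A.
w ||- ~A: no world accessible from w forces A.
So the root u does not force ~~A; the model is a countermodel.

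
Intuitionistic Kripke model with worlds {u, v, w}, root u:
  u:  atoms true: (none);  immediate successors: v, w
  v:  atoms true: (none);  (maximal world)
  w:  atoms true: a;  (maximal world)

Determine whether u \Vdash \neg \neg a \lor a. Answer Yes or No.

No

u \nVdash \neg \neg a \lor a: neither disjunct is forced at u.
u \nVdash \neg \neg a since v is accessible from u and v \Vdash \neg a.
v \Vdash \neg a: no world accessible from v forces a.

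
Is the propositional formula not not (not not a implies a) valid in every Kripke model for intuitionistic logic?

This is the double negation of double-negation elimination, which is intuitionistically derivable.
By Glivenko's theorem the double negation of any classical propositional tautology is intuitionistically provable; not not a implies a is classically a tautology.

Yes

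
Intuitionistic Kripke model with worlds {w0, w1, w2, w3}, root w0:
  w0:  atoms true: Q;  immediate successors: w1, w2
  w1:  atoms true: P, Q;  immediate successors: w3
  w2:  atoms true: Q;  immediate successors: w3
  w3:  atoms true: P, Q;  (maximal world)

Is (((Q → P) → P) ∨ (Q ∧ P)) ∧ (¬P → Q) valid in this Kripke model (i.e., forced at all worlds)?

Yes

w0 ⊩ (((Q → P) → P) ∨ (Q ∧ P)) ∧ (¬P → Q) since w0 forces both conjuncts.
Since the root w0 forces (((Q → P) → P) ∨ (Q ∧ P)) ∧ (¬P → Q) and forcing is persistent (monotone upward), every world forces it.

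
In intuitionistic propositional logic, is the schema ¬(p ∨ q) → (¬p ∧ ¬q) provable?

This is a constructively valid De Morgan direction (negated disjunction to conjunction of negations), which is intuitionistically derivable.
From ¬(p ∨ q): if p held then p ∨ q would, contradiction — so ¬p; similarly ¬q.

Yes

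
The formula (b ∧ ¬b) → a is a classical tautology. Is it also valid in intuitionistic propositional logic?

Yes

This is an instance of ex falso quodlibet, which is intuitionistically derivable.
No world can force both b and ¬b, so the antecedent b ∧ ¬b is never forced and the implication holds vacuously at every world.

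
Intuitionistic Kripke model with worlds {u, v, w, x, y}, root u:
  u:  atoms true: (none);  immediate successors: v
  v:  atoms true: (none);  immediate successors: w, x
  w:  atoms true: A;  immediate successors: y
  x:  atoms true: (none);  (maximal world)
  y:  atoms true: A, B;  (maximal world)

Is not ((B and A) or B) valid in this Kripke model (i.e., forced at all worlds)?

Not every world: u does not force not ((B and A) or B).
u does not force not ((B and A) or B) since y is accessible from u and y forces (B and A) or B.
y forces (B and A) or B via the disjunct B and A.

No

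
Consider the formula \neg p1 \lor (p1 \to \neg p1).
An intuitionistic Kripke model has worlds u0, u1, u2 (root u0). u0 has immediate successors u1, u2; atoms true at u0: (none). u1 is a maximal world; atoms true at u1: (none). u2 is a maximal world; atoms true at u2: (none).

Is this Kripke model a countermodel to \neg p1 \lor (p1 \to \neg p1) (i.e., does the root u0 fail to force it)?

No

u0 \Vdash \neg p1 \lor (p1 \to \neg p1) via the disjunct \neg p1.
So the root u0 forces \neg p1 \lor (p1 \to \neg p1); the model is not a countermodel.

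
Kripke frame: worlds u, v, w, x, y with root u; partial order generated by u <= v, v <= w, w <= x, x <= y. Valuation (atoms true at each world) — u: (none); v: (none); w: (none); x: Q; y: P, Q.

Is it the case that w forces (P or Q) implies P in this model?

No

w does not force (P or Q) implies P: at the accessible world x, x forces P or Q but x does not force P.
x lacks atom P, so x does not force P.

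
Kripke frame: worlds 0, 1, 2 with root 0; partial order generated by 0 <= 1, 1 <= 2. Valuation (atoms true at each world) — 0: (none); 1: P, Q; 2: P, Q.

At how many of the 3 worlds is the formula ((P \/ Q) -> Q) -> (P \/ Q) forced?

0: does not force it — 0 ||-/- ((P \/ Q) -> Q) -> (P \/ Q): already at 0 itself, 0 ||- (P \/ Q) -> Q but 0 ||-/- P \/ Q.
1: forces it.
2: forces it.
Worlds forcing the formula: {1, 2}.

2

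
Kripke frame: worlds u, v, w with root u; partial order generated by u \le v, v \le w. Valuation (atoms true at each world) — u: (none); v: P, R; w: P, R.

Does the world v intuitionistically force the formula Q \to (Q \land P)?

v \Vdash Q \to (Q \land P) vacuously: no world accessible from v forces the antecedent Q.

Yes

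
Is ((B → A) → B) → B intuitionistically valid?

This is Peirce's law, which is not intuitionistically valid.
A Kripke countermodel: worlds s0, s1; order generated by s0 ≤ s1; atoms true at each world — s0:{}; s1:{B}.
s0 ⊮ ((B → A) → B) → B: already at s0 itself, s0 ⊩ (B → A) → B but s0 ⊮ B.
s0 lacks atom B, so s0 ⊮ B.
So the root s0 does not force the formula.

No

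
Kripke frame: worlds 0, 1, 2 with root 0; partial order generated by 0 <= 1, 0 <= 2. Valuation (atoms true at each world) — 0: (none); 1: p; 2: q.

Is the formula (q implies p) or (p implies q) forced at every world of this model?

Not every world: 0 does not force (q implies p) or (p implies q).
0 does not force (q implies p) or (p implies q): neither disjunct is forced at 0.
0 does not force q implies p: at the accessible world 2, 2 forces q but 2 does not force p.

No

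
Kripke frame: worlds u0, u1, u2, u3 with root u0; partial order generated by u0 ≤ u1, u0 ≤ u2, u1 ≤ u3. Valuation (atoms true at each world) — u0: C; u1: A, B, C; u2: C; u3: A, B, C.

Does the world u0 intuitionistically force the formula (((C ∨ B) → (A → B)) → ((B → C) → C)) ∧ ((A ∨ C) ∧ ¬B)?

u0 ⊮ (((C ∨ B) → (A → B)) → ((B → C) → C)) ∧ ((A ∨ C) ∧ ¬B) since u0 fails (A ∨ C) ∧ ¬B.

No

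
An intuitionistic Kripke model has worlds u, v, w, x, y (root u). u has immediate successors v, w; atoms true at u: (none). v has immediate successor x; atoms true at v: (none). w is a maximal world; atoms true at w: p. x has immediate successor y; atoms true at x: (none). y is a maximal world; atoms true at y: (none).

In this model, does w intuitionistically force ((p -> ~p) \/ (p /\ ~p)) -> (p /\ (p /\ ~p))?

Yes

w ||- ((p -> ~p) \/ (p /\ ~p)) -> (p /\ (p /\ ~p)) vacuously: no world accessible from w forces the antecedent (p -> ~p) \/ (p /\ ~p).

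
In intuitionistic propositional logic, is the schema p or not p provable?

No

This is the law of excluded middle, which is not intuitionistically valid.
A Kripke countermodel: worlds a, b; order generated by a <= b; atoms true at each world — a:{}; b:{p}.
a does not force p or not p: neither disjunct is forced at a.
a lacks atom p, so a does not force p.
So the root a does not force the formula.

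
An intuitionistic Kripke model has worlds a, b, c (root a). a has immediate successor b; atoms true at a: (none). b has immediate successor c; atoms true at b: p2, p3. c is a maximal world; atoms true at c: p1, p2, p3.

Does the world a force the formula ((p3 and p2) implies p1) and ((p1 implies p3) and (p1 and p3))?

No

a does not force ((p3 and p2) implies p1) and ((p1 implies p3) and (p1 and p3)) since a fails (p3 and p2) implies p1.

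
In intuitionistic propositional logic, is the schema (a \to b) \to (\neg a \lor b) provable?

No

This is the material-implication-as-disjunction principle, which is not intuitionistically valid.
A Kripke countermodel: worlds 0, 1; order generated by 0 \le 1; atoms true at each world — 0:{}; 1:{a,b}.
0 \nVdash (a \to b) \to (\neg a \lor b): already at 0 itself, 0 \Vdash a \to b but 0 \nVdash \neg a \lor b.
0 \nVdash \neg a \lor b: neither disjunct is forced at 0.
0 \nVdash \neg a since 1 is accessible from 0 and 1 \Vdash a.
So the root 0 does not force the formula.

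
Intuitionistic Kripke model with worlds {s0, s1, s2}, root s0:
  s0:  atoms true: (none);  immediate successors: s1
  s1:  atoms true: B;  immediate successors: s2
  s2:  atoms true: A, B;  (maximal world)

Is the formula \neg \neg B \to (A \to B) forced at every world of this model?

Yes

s0 \Vdash \neg \neg B \to (A \to B): every world accessible from s0 that forces \neg \neg B (namely s0, s1, s2) also forces A \to B.
Since the root s0 forces \neg \neg B \to (A \to B) and forcing is persistent (monotone upward), every world forces it.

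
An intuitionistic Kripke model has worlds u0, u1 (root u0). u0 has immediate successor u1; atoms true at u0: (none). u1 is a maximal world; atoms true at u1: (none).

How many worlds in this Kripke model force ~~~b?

2

u0: forces it.
u1: forces it.
Worlds forcing the formula: {u0, u1}.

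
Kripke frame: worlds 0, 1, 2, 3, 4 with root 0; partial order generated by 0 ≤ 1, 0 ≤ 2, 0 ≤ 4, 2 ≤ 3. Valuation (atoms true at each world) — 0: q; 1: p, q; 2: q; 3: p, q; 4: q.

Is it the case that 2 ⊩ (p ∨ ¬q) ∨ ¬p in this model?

No

2 ⊮ (p ∨ ¬q) ∨ ¬p: neither disjunct is forced at 2.
2 ⊮ p ∨ ¬q: neither disjunct is forced at 2.
2 lacks atom p, so 2 ⊮ p.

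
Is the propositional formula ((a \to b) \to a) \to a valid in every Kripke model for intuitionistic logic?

This is Peirce's law, which is not intuitionistically valid.
A Kripke countermodel: worlds w0, w1; order generated by w0 \le w1; atoms true at each world — w0:{}; w1:{a}.
w0 \nVdash ((a \to b) \to a) \to a: already at w0 itself, w0 \Vdash (a \to b) \to a but w0 \nVdash a.
w0 lacks atom a, so w0 \nVdash a.
So the root w0 does not force the formula.

No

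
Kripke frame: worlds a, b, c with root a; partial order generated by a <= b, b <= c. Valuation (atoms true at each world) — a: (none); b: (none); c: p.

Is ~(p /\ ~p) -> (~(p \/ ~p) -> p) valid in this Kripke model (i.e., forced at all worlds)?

a ||- ~(p /\ ~p) -> (~(p \/ ~p) -> p): every world accessible from a that forces ~(p /\ ~p) (namely a, b, c) also forces ~(p \/ ~p) -> p.
Since the root a forces ~(p /\ ~p) -> (~(p \/ ~p) -> p) and forcing is persistent (monotone upward), every world forces it.

Yes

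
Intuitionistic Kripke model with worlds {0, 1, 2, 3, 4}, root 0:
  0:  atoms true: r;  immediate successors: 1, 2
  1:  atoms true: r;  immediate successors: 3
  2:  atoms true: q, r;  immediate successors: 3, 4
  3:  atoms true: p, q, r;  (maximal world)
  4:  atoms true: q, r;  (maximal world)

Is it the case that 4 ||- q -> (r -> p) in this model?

4 ||-/- q -> (r -> p): already at 4 itself, 4 ||- q but 4 ||-/- r -> p.
4 ||-/- r -> p: already at 4 itself, 4 ||- r but 4 ||-/- p.
4 lacks atom p, so 4 ||-/- p.

No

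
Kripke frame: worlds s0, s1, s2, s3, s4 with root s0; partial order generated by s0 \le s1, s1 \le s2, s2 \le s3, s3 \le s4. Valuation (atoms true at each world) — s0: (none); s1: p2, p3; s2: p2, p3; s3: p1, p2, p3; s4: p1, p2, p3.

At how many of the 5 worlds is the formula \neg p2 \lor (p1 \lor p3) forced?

s0: does not force it — s0 \nVdash \neg p2 \lor (p1 \lor p3): neither disjunct is forced at s0.
s1: forces it.
s2: forces it.
s3: forces it.
s4: forces it.
Worlds forcing the formula: {s1, s2, s3, s4}.

4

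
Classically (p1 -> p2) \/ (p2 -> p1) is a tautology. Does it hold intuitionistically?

No

This is the Gödel–Dummett linearity axiom, which is not intuitionistically valid.
A Kripke countermodel: worlds a, b, c; order generated by a <= b, a <= c; atoms true at each world — a:{}; b:{p1}; c:{p2}.
a ||-/- (p1 -> p2) \/ (p2 -> p1): neither disjunct is forced at a.
a ||-/- p1 -> p2: at the accessible world b, b ||- p1 but b ||-/- p2.
b lacks atom p2, so b ||-/- p2.
So the root a does not force the formula.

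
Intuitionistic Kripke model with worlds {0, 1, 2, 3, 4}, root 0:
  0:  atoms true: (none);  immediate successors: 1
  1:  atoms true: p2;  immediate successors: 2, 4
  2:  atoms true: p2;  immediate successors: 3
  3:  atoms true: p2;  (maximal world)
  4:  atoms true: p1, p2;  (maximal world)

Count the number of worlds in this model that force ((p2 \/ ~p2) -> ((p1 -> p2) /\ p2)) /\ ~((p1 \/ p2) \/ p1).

0

0: does not force it — 0 ||-/- ((p2 \/ ~p2) -> ((p1 -> p2) /\ p2)) /\ ~((p1 \/ p2) \/ p1) since 0 fails ~((p1 \/ p2) \/ p1).
1: does not force it — 1 ||-/- ((p2 \/ ~p2) -> ((p1 -> p2) /\ p2)) /\ ~((p1 \/ p2) \/ p1) since 1 fails ~((p1 \/ p2) \/ p1).
2: does not force it — 2 ||-/- ((p2 \/ ~p2) -> ((p1 -> p2) /\ p2)) /\ ~((p1 \/ p2) \/ p1) since 2 fails ~((p1 \/ p2) \/ p1).
3: does not force it.
4: does not force it.
Worlds forcing the formula: { }.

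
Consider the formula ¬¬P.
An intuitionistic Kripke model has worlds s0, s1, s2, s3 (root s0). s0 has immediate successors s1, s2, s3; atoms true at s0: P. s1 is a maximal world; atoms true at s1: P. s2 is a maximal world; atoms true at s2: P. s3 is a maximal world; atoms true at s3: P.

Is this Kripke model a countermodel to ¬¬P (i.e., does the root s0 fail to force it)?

s0 ⊩ ¬¬P: no world accessible from s0 forces ¬P.
So the root s0 forces ¬¬P; the model is not a countermodel.

No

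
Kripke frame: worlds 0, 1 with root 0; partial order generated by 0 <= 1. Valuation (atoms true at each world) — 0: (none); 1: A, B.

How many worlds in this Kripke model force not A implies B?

2

0: forces it.
1: forces it.
Worlds forcing the formula: {0, 1}.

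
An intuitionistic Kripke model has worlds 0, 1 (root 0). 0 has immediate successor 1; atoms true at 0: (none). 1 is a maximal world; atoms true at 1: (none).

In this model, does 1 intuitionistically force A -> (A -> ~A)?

Yes

1 ||- A -> (A -> ~A) vacuously: no world accessible from 1 forces the antecedent A.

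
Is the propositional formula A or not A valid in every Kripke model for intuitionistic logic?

No

This is the law of excluded middle, which is not intuitionistically valid.
A Kripke countermodel: worlds w0, w1; order generated by w0 <= w1; atoms true at each world — w0:{}; w1:{A}.
w0 does not force A or not A: neither disjunct is forced at w0.
w0 lacks atom A, so w0 does not force A.
So the root w0 does not force the formula.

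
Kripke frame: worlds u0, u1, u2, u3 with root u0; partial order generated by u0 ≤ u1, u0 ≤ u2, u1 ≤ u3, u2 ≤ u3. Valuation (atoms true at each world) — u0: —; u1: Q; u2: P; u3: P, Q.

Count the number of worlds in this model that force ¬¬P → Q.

u0: does not force it — u0 ⊮ ¬¬P → Q: already at u0 itself, u0 ⊩ ¬¬P but u0 ⊮ Q.
u1: forces it.
u2: does not force it — u2 ⊮ ¬¬P → Q: already at u2 itself, u2 ⊩ ¬¬P but u2 ⊮ Q.
u3: forces it.
Worlds forcing the formula: {u1, u3}.

2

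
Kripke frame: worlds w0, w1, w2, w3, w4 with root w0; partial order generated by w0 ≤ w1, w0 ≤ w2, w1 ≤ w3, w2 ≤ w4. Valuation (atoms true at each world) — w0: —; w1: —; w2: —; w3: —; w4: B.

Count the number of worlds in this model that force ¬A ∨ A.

5

w0: forces it.
w1: forces it.
w2: forces it.
w3: forces it.
w4: forces it.
Worlds forcing the formula: {w0, w1, w2, w3, w4}.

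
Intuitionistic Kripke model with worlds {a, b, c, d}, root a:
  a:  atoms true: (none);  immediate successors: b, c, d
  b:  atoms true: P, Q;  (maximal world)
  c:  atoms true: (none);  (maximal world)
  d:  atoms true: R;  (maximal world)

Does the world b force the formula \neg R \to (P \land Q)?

Yes

b \Vdash \neg R \to (P \land Q): every world accessible from b that forces \neg R (namely b) also forces P \land Q.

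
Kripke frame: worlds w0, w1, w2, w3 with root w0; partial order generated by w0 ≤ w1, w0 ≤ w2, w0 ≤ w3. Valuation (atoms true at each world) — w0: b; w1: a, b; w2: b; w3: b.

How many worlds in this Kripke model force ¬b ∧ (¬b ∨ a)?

0

w0: does not force it — w0 ⊮ ¬b ∧ (¬b ∨ a) since w0 fails ¬b.
w1: does not force it — w1 ⊮ ¬b ∧ (¬b ∨ a) since w1 fails ¬b.
w2: does not force it — w2 ⊮ ¬b ∧ (¬b ∨ a) since w2 fails ¬b.
w3: does not force it.
Worlds forcing the formula: { }.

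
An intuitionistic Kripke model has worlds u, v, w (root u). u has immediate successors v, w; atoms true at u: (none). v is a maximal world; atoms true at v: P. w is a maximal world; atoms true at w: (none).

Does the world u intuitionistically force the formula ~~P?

No

u ||-/- ~~P since w is accessible from u and w ||- ~P.
w ||- ~P: no world accessible from w forces P.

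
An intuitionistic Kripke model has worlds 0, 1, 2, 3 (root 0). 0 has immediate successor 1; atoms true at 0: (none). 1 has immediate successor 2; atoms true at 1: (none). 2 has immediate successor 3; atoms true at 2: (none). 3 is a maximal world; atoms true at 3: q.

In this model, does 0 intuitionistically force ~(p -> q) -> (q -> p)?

Yes

0 ||- ~(p -> q) -> (q -> p) vacuously: no world accessible from 0 forces the antecedent ~(p -> q).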